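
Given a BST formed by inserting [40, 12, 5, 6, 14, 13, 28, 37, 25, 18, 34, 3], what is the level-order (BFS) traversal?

Tree insertion order: [40, 12, 5, 6, 14, 13, 28, 37, 25, 18, 34, 3]
Tree (level-order array): [40, 12, None, 5, 14, 3, 6, 13, 28, None, None, None, None, None, None, 25, 37, 18, None, 34]
BFS from the root, enqueuing left then right child of each popped node:
  queue [40] -> pop 40, enqueue [12], visited so far: [40]
  queue [12] -> pop 12, enqueue [5, 14], visited so far: [40, 12]
  queue [5, 14] -> pop 5, enqueue [3, 6], visited so far: [40, 12, 5]
  queue [14, 3, 6] -> pop 14, enqueue [13, 28], visited so far: [40, 12, 5, 14]
  queue [3, 6, 13, 28] -> pop 3, enqueue [none], visited so far: [40, 12, 5, 14, 3]
  queue [6, 13, 28] -> pop 6, enqueue [none], visited so far: [40, 12, 5, 14, 3, 6]
  queue [13, 28] -> pop 13, enqueue [none], visited so far: [40, 12, 5, 14, 3, 6, 13]
  queue [28] -> pop 28, enqueue [25, 37], visited so far: [40, 12, 5, 14, 3, 6, 13, 28]
  queue [25, 37] -> pop 25, enqueue [18], visited so far: [40, 12, 5, 14, 3, 6, 13, 28, 25]
  queue [37, 18] -> pop 37, enqueue [34], visited so far: [40, 12, 5, 14, 3, 6, 13, 28, 25, 37]
  queue [18, 34] -> pop 18, enqueue [none], visited so far: [40, 12, 5, 14, 3, 6, 13, 28, 25, 37, 18]
  queue [34] -> pop 34, enqueue [none], visited so far: [40, 12, 5, 14, 3, 6, 13, 28, 25, 37, 18, 34]
Result: [40, 12, 5, 14, 3, 6, 13, 28, 25, 37, 18, 34]


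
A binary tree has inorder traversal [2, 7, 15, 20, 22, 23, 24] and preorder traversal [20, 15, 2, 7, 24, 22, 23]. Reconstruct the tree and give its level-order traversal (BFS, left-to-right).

Inorder:  [2, 7, 15, 20, 22, 23, 24]
Preorder: [20, 15, 2, 7, 24, 22, 23]
Algorithm: preorder visits root first, so consume preorder in order;
for each root, split the current inorder slice at that value into
left-subtree inorder and right-subtree inorder, then recurse.
Recursive splits:
  root=20; inorder splits into left=[2, 7, 15], right=[22, 23, 24]
  root=15; inorder splits into left=[2, 7], right=[]
  root=2; inorder splits into left=[], right=[7]
  root=7; inorder splits into left=[], right=[]
  root=24; inorder splits into left=[22, 23], right=[]
  root=22; inorder splits into left=[], right=[23]
  root=23; inorder splits into left=[], right=[]
Reconstructed level-order: [20, 15, 24, 2, 22, 7, 23]


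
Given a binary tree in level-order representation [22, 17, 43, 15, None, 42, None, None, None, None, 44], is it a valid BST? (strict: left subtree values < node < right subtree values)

Level-order array: [22, 17, 43, 15, None, 42, None, None, None, None, 44]
Validate using subtree bounds (lo, hi): at each node, require lo < value < hi,
then recurse left with hi=value and right with lo=value.
Preorder trace (stopping at first violation):
  at node 22 with bounds (-inf, +inf): OK
  at node 17 with bounds (-inf, 22): OK
  at node 15 with bounds (-inf, 17): OK
  at node 43 with bounds (22, +inf): OK
  at node 42 with bounds (22, 43): OK
  at node 44 with bounds (42, 43): VIOLATION
Node 44 violates its bound: not (42 < 44 < 43).
Result: Not a valid BST


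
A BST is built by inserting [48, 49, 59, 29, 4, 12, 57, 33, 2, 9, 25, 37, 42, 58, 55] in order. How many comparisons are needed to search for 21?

Search path for 21: 48 -> 29 -> 4 -> 12 -> 25
Found: False
Comparisons: 5


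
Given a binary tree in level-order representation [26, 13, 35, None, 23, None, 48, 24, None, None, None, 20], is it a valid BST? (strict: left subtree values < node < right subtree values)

Level-order array: [26, 13, 35, None, 23, None, 48, 24, None, None, None, 20]
Validate using subtree bounds (lo, hi): at each node, require lo < value < hi,
then recurse left with hi=value and right with lo=value.
Preorder trace (stopping at first violation):
  at node 26 with bounds (-inf, +inf): OK
  at node 13 with bounds (-inf, 26): OK
  at node 23 with bounds (13, 26): OK
  at node 24 with bounds (13, 23): VIOLATION
Node 24 violates its bound: not (13 < 24 < 23).
Result: Not a valid BST


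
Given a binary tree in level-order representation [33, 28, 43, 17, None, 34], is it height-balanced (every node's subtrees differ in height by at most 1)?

Tree (level-order array): [33, 28, 43, 17, None, 34]
Definition: a tree is height-balanced if, at every node, |h(left) - h(right)| <= 1 (empty subtree has height -1).
Bottom-up per-node check:
  node 17: h_left=-1, h_right=-1, diff=0 [OK], height=0
  node 28: h_left=0, h_right=-1, diff=1 [OK], height=1
  node 34: h_left=-1, h_right=-1, diff=0 [OK], height=0
  node 43: h_left=0, h_right=-1, diff=1 [OK], height=1
  node 33: h_left=1, h_right=1, diff=0 [OK], height=2
All nodes satisfy the balance condition.
Result: Balanced


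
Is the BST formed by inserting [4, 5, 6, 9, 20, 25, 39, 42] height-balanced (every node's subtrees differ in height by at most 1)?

Tree (level-order array): [4, None, 5, None, 6, None, 9, None, 20, None, 25, None, 39, None, 42]
Definition: a tree is height-balanced if, at every node, |h(left) - h(right)| <= 1 (empty subtree has height -1).
Bottom-up per-node check:
  node 42: h_left=-1, h_right=-1, diff=0 [OK], height=0
  node 39: h_left=-1, h_right=0, diff=1 [OK], height=1
  node 25: h_left=-1, h_right=1, diff=2 [FAIL (|-1-1|=2 > 1)], height=2
  node 20: h_left=-1, h_right=2, diff=3 [FAIL (|-1-2|=3 > 1)], height=3
  node 9: h_left=-1, h_right=3, diff=4 [FAIL (|-1-3|=4 > 1)], height=4
  node 6: h_left=-1, h_right=4, diff=5 [FAIL (|-1-4|=5 > 1)], height=5
  node 5: h_left=-1, h_right=5, diff=6 [FAIL (|-1-5|=6 > 1)], height=6
  node 4: h_left=-1, h_right=6, diff=7 [FAIL (|-1-6|=7 > 1)], height=7
Node 25 violates the condition: |-1 - 1| = 2 > 1.
Result: Not balanced


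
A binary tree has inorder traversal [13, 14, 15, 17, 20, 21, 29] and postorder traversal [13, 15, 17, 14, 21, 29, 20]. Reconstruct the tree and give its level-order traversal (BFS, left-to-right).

Inorder:   [13, 14, 15, 17, 20, 21, 29]
Postorder: [13, 15, 17, 14, 21, 29, 20]
Algorithm: postorder visits root last, so walk postorder right-to-left;
each value is the root of the current inorder slice — split it at that
value, recurse on the right subtree first, then the left.
Recursive splits:
  root=20; inorder splits into left=[13, 14, 15, 17], right=[21, 29]
  root=29; inorder splits into left=[21], right=[]
  root=21; inorder splits into left=[], right=[]
  root=14; inorder splits into left=[13], right=[15, 17]
  root=17; inorder splits into left=[15], right=[]
  root=15; inorder splits into left=[], right=[]
  root=13; inorder splits into left=[], right=[]
Reconstructed level-order: [20, 14, 29, 13, 17, 21, 15]


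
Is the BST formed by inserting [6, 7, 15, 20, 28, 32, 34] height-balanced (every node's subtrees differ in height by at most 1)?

Tree (level-order array): [6, None, 7, None, 15, None, 20, None, 28, None, 32, None, 34]
Definition: a tree is height-balanced if, at every node, |h(left) - h(right)| <= 1 (empty subtree has height -1).
Bottom-up per-node check:
  node 34: h_left=-1, h_right=-1, diff=0 [OK], height=0
  node 32: h_left=-1, h_right=0, diff=1 [OK], height=1
  node 28: h_left=-1, h_right=1, diff=2 [FAIL (|-1-1|=2 > 1)], height=2
  node 20: h_left=-1, h_right=2, diff=3 [FAIL (|-1-2|=3 > 1)], height=3
  node 15: h_left=-1, h_right=3, diff=4 [FAIL (|-1-3|=4 > 1)], height=4
  node 7: h_left=-1, h_right=4, diff=5 [FAIL (|-1-4|=5 > 1)], height=5
  node 6: h_left=-1, h_right=5, diff=6 [FAIL (|-1-5|=6 > 1)], height=6
Node 28 violates the condition: |-1 - 1| = 2 > 1.
Result: Not balanced


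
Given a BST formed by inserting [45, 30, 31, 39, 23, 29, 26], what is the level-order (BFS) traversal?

Tree insertion order: [45, 30, 31, 39, 23, 29, 26]
Tree (level-order array): [45, 30, None, 23, 31, None, 29, None, 39, 26]
BFS from the root, enqueuing left then right child of each popped node:
  queue [45] -> pop 45, enqueue [30], visited so far: [45]
  queue [30] -> pop 30, enqueue [23, 31], visited so far: [45, 30]
  queue [23, 31] -> pop 23, enqueue [29], visited so far: [45, 30, 23]
  queue [31, 29] -> pop 31, enqueue [39], visited so far: [45, 30, 23, 31]
  queue [29, 39] -> pop 29, enqueue [26], visited so far: [45, 30, 23, 31, 29]
  queue [39, 26] -> pop 39, enqueue [none], visited so far: [45, 30, 23, 31, 29, 39]
  queue [26] -> pop 26, enqueue [none], visited so far: [45, 30, 23, 31, 29, 39, 26]
Result: [45, 30, 23, 31, 29, 39, 26]


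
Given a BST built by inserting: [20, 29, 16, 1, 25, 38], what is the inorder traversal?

Tree insertion order: [20, 29, 16, 1, 25, 38]
Tree (level-order array): [20, 16, 29, 1, None, 25, 38]
Inorder traversal: [1, 16, 20, 25, 29, 38]


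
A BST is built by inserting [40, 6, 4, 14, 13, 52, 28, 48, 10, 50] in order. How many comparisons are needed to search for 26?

Search path for 26: 40 -> 6 -> 14 -> 28
Found: False
Comparisons: 4


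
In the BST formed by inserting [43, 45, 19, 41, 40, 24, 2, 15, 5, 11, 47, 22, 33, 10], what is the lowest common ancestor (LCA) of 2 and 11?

Tree insertion order: [43, 45, 19, 41, 40, 24, 2, 15, 5, 11, 47, 22, 33, 10]
Tree (level-order array): [43, 19, 45, 2, 41, None, 47, None, 15, 40, None, None, None, 5, None, 24, None, None, 11, 22, 33, 10]
In a BST, the LCA of p=2, q=11 is the first node v on the
root-to-leaf path with p <= v <= q (go left if both < v, right if both > v).
Walk from root:
  at 43: both 2 and 11 < 43, go left
  at 19: both 2 and 11 < 19, go left
  at 2: 2 <= 2 <= 11, this is the LCA
LCA = 2


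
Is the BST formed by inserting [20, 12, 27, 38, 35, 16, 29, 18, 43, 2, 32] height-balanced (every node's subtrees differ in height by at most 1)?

Tree (level-order array): [20, 12, 27, 2, 16, None, 38, None, None, None, 18, 35, 43, None, None, 29, None, None, None, None, 32]
Definition: a tree is height-balanced if, at every node, |h(left) - h(right)| <= 1 (empty subtree has height -1).
Bottom-up per-node check:
  node 2: h_left=-1, h_right=-1, diff=0 [OK], height=0
  node 18: h_left=-1, h_right=-1, diff=0 [OK], height=0
  node 16: h_left=-1, h_right=0, diff=1 [OK], height=1
  node 12: h_left=0, h_right=1, diff=1 [OK], height=2
  node 32: h_left=-1, h_right=-1, diff=0 [OK], height=0
  node 29: h_left=-1, h_right=0, diff=1 [OK], height=1
  node 35: h_left=1, h_right=-1, diff=2 [FAIL (|1--1|=2 > 1)], height=2
  node 43: h_left=-1, h_right=-1, diff=0 [OK], height=0
  node 38: h_left=2, h_right=0, diff=2 [FAIL (|2-0|=2 > 1)], height=3
  node 27: h_left=-1, h_right=3, diff=4 [FAIL (|-1-3|=4 > 1)], height=4
  node 20: h_left=2, h_right=4, diff=2 [FAIL (|2-4|=2 > 1)], height=5
Node 35 violates the condition: |1 - -1| = 2 > 1.
Result: Not balanced


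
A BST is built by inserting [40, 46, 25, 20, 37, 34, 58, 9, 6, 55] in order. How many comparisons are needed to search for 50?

Search path for 50: 40 -> 46 -> 58 -> 55
Found: False
Comparisons: 4


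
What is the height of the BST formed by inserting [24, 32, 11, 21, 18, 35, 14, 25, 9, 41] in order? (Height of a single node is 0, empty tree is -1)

Insertion order: [24, 32, 11, 21, 18, 35, 14, 25, 9, 41]
Tree (level-order array): [24, 11, 32, 9, 21, 25, 35, None, None, 18, None, None, None, None, 41, 14]
Compute height bottom-up (empty subtree = -1):
  height(9) = 1 + max(-1, -1) = 0
  height(14) = 1 + max(-1, -1) = 0
  height(18) = 1 + max(0, -1) = 1
  height(21) = 1 + max(1, -1) = 2
  height(11) = 1 + max(0, 2) = 3
  height(25) = 1 + max(-1, -1) = 0
  height(41) = 1 + max(-1, -1) = 0
  height(35) = 1 + max(-1, 0) = 1
  height(32) = 1 + max(0, 1) = 2
  height(24) = 1 + max(3, 2) = 4
Height = 4


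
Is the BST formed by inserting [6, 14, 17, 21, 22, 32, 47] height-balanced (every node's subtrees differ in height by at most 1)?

Tree (level-order array): [6, None, 14, None, 17, None, 21, None, 22, None, 32, None, 47]
Definition: a tree is height-balanced if, at every node, |h(left) - h(right)| <= 1 (empty subtree has height -1).
Bottom-up per-node check:
  node 47: h_left=-1, h_right=-1, diff=0 [OK], height=0
  node 32: h_left=-1, h_right=0, diff=1 [OK], height=1
  node 22: h_left=-1, h_right=1, diff=2 [FAIL (|-1-1|=2 > 1)], height=2
  node 21: h_left=-1, h_right=2, diff=3 [FAIL (|-1-2|=3 > 1)], height=3
  node 17: h_left=-1, h_right=3, diff=4 [FAIL (|-1-3|=4 > 1)], height=4
  node 14: h_left=-1, h_right=4, diff=5 [FAIL (|-1-4|=5 > 1)], height=5
  node 6: h_left=-1, h_right=5, diff=6 [FAIL (|-1-5|=6 > 1)], height=6
Node 22 violates the condition: |-1 - 1| = 2 > 1.
Result: Not balanced


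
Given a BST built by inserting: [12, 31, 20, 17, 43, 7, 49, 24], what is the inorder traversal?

Tree insertion order: [12, 31, 20, 17, 43, 7, 49, 24]
Tree (level-order array): [12, 7, 31, None, None, 20, 43, 17, 24, None, 49]
Inorder traversal: [7, 12, 17, 20, 24, 31, 43, 49]


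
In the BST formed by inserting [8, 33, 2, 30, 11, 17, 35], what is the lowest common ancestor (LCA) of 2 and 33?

Tree insertion order: [8, 33, 2, 30, 11, 17, 35]
Tree (level-order array): [8, 2, 33, None, None, 30, 35, 11, None, None, None, None, 17]
In a BST, the LCA of p=2, q=33 is the first node v on the
root-to-leaf path with p <= v <= q (go left if both < v, right if both > v).
Walk from root:
  at 8: 2 <= 8 <= 33, this is the LCA
LCA = 8


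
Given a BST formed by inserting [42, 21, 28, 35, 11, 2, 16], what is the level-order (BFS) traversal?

Tree insertion order: [42, 21, 28, 35, 11, 2, 16]
Tree (level-order array): [42, 21, None, 11, 28, 2, 16, None, 35]
BFS from the root, enqueuing left then right child of each popped node:
  queue [42] -> pop 42, enqueue [21], visited so far: [42]
  queue [21] -> pop 21, enqueue [11, 28], visited so far: [42, 21]
  queue [11, 28] -> pop 11, enqueue [2, 16], visited so far: [42, 21, 11]
  queue [28, 2, 16] -> pop 28, enqueue [35], visited so far: [42, 21, 11, 28]
  queue [2, 16, 35] -> pop 2, enqueue [none], visited so far: [42, 21, 11, 28, 2]
  queue [16, 35] -> pop 16, enqueue [none], visited so far: [42, 21, 11, 28, 2, 16]
  queue [35] -> pop 35, enqueue [none], visited so far: [42, 21, 11, 28, 2, 16, 35]
Result: [42, 21, 11, 28, 2, 16, 35]


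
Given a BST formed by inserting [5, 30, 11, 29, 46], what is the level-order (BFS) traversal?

Tree insertion order: [5, 30, 11, 29, 46]
Tree (level-order array): [5, None, 30, 11, 46, None, 29]
BFS from the root, enqueuing left then right child of each popped node:
  queue [5] -> pop 5, enqueue [30], visited so far: [5]
  queue [30] -> pop 30, enqueue [11, 46], visited so far: [5, 30]
  queue [11, 46] -> pop 11, enqueue [29], visited so far: [5, 30, 11]
  queue [46, 29] -> pop 46, enqueue [none], visited so far: [5, 30, 11, 46]
  queue [29] -> pop 29, enqueue [none], visited so far: [5, 30, 11, 46, 29]
Result: [5, 30, 11, 46, 29]


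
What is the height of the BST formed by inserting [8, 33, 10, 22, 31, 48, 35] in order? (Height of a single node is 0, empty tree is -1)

Insertion order: [8, 33, 10, 22, 31, 48, 35]
Tree (level-order array): [8, None, 33, 10, 48, None, 22, 35, None, None, 31]
Compute height bottom-up (empty subtree = -1):
  height(31) = 1 + max(-1, -1) = 0
  height(22) = 1 + max(-1, 0) = 1
  height(10) = 1 + max(-1, 1) = 2
  height(35) = 1 + max(-1, -1) = 0
  height(48) = 1 + max(0, -1) = 1
  height(33) = 1 + max(2, 1) = 3
  height(8) = 1 + max(-1, 3) = 4
Height = 4


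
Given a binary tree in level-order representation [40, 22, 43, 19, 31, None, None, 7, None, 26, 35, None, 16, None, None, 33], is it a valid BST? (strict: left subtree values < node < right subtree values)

Level-order array: [40, 22, 43, 19, 31, None, None, 7, None, 26, 35, None, 16, None, None, 33]
Validate using subtree bounds (lo, hi): at each node, require lo < value < hi,
then recurse left with hi=value and right with lo=value.
Preorder trace (stopping at first violation):
  at node 40 with bounds (-inf, +inf): OK
  at node 22 with bounds (-inf, 40): OK
  at node 19 with bounds (-inf, 22): OK
  at node 7 with bounds (-inf, 19): OK
  at node 16 with bounds (7, 19): OK
  at node 31 with bounds (22, 40): OK
  at node 26 with bounds (22, 31): OK
  at node 35 with bounds (31, 40): OK
  at node 33 with bounds (31, 35): OK
  at node 43 with bounds (40, +inf): OK
No violation found at any node.
Result: Valid BST


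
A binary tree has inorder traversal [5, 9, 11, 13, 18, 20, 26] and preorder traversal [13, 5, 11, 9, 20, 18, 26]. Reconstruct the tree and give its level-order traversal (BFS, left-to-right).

Inorder:  [5, 9, 11, 13, 18, 20, 26]
Preorder: [13, 5, 11, 9, 20, 18, 26]
Algorithm: preorder visits root first, so consume preorder in order;
for each root, split the current inorder slice at that value into
left-subtree inorder and right-subtree inorder, then recurse.
Recursive splits:
  root=13; inorder splits into left=[5, 9, 11], right=[18, 20, 26]
  root=5; inorder splits into left=[], right=[9, 11]
  root=11; inorder splits into left=[9], right=[]
  root=9; inorder splits into left=[], right=[]
  root=20; inorder splits into left=[18], right=[26]
  root=18; inorder splits into left=[], right=[]
  root=26; inorder splits into left=[], right=[]
Reconstructed level-order: [13, 5, 20, 11, 18, 26, 9]


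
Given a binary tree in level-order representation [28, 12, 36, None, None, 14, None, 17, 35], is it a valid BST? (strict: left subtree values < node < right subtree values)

Level-order array: [28, 12, 36, None, None, 14, None, 17, 35]
Validate using subtree bounds (lo, hi): at each node, require lo < value < hi,
then recurse left with hi=value and right with lo=value.
Preorder trace (stopping at first violation):
  at node 28 with bounds (-inf, +inf): OK
  at node 12 with bounds (-inf, 28): OK
  at node 36 with bounds (28, +inf): OK
  at node 14 with bounds (28, 36): VIOLATION
Node 14 violates its bound: not (28 < 14 < 36).
Result: Not a valid BST


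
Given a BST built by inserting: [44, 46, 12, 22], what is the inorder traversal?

Tree insertion order: [44, 46, 12, 22]
Tree (level-order array): [44, 12, 46, None, 22]
Inorder traversal: [12, 22, 44, 46]


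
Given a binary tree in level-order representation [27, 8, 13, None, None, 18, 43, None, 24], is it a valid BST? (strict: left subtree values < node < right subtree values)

Level-order array: [27, 8, 13, None, None, 18, 43, None, 24]
Validate using subtree bounds (lo, hi): at each node, require lo < value < hi,
then recurse left with hi=value and right with lo=value.
Preorder trace (stopping at first violation):
  at node 27 with bounds (-inf, +inf): OK
  at node 8 with bounds (-inf, 27): OK
  at node 13 with bounds (27, +inf): VIOLATION
Node 13 violates its bound: not (27 < 13 < +inf).
Result: Not a valid BST


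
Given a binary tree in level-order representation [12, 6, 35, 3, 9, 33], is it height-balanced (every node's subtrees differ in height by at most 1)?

Tree (level-order array): [12, 6, 35, 3, 9, 33]
Definition: a tree is height-balanced if, at every node, |h(left) - h(right)| <= 1 (empty subtree has height -1).
Bottom-up per-node check:
  node 3: h_left=-1, h_right=-1, diff=0 [OK], height=0
  node 9: h_left=-1, h_right=-1, diff=0 [OK], height=0
  node 6: h_left=0, h_right=0, diff=0 [OK], height=1
  node 33: h_left=-1, h_right=-1, diff=0 [OK], height=0
  node 35: h_left=0, h_right=-1, diff=1 [OK], height=1
  node 12: h_left=1, h_right=1, diff=0 [OK], height=2
All nodes satisfy the balance condition.
Result: Balanced


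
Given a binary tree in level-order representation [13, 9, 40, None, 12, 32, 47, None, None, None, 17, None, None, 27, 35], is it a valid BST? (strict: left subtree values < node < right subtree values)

Level-order array: [13, 9, 40, None, 12, 32, 47, None, None, None, 17, None, None, 27, 35]
Validate using subtree bounds (lo, hi): at each node, require lo < value < hi,
then recurse left with hi=value and right with lo=value.
Preorder trace (stopping at first violation):
  at node 13 with bounds (-inf, +inf): OK
  at node 9 with bounds (-inf, 13): OK
  at node 12 with bounds (9, 13): OK
  at node 40 with bounds (13, +inf): OK
  at node 32 with bounds (13, 40): OK
  at node 17 with bounds (32, 40): VIOLATION
Node 17 violates its bound: not (32 < 17 < 40).
Result: Not a valid BST


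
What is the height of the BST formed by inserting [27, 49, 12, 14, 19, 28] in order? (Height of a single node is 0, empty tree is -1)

Insertion order: [27, 49, 12, 14, 19, 28]
Tree (level-order array): [27, 12, 49, None, 14, 28, None, None, 19]
Compute height bottom-up (empty subtree = -1):
  height(19) = 1 + max(-1, -1) = 0
  height(14) = 1 + max(-1, 0) = 1
  height(12) = 1 + max(-1, 1) = 2
  height(28) = 1 + max(-1, -1) = 0
  height(49) = 1 + max(0, -1) = 1
  height(27) = 1 + max(2, 1) = 3
Height = 3


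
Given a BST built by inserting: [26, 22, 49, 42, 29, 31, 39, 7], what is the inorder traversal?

Tree insertion order: [26, 22, 49, 42, 29, 31, 39, 7]
Tree (level-order array): [26, 22, 49, 7, None, 42, None, None, None, 29, None, None, 31, None, 39]
Inorder traversal: [7, 22, 26, 29, 31, 39, 42, 49]


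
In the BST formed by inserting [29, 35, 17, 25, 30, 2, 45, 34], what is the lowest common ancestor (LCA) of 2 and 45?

Tree insertion order: [29, 35, 17, 25, 30, 2, 45, 34]
Tree (level-order array): [29, 17, 35, 2, 25, 30, 45, None, None, None, None, None, 34]
In a BST, the LCA of p=2, q=45 is the first node v on the
root-to-leaf path with p <= v <= q (go left if both < v, right if both > v).
Walk from root:
  at 29: 2 <= 29 <= 45, this is the LCA
LCA = 29


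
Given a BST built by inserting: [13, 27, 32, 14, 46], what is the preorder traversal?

Tree insertion order: [13, 27, 32, 14, 46]
Tree (level-order array): [13, None, 27, 14, 32, None, None, None, 46]
Preorder traversal: [13, 27, 14, 32, 46]


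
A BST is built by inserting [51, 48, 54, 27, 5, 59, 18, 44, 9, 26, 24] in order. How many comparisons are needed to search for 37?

Search path for 37: 51 -> 48 -> 27 -> 44
Found: False
Comparisons: 4


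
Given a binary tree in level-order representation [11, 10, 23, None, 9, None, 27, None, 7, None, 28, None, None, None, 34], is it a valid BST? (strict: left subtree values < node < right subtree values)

Level-order array: [11, 10, 23, None, 9, None, 27, None, 7, None, 28, None, None, None, 34]
Validate using subtree bounds (lo, hi): at each node, require lo < value < hi,
then recurse left with hi=value and right with lo=value.
Preorder trace (stopping at first violation):
  at node 11 with bounds (-inf, +inf): OK
  at node 10 with bounds (-inf, 11): OK
  at node 9 with bounds (10, 11): VIOLATION
Node 9 violates its bound: not (10 < 9 < 11).
Result: Not a valid BST


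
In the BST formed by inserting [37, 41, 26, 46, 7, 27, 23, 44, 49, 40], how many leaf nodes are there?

Tree built from: [37, 41, 26, 46, 7, 27, 23, 44, 49, 40]
Tree (level-order array): [37, 26, 41, 7, 27, 40, 46, None, 23, None, None, None, None, 44, 49]
Rule: A leaf has 0 children.
Per-node child counts:
  node 37: 2 child(ren)
  node 26: 2 child(ren)
  node 7: 1 child(ren)
  node 23: 0 child(ren)
  node 27: 0 child(ren)
  node 41: 2 child(ren)
  node 40: 0 child(ren)
  node 46: 2 child(ren)
  node 44: 0 child(ren)
  node 49: 0 child(ren)
Matching nodes: [23, 27, 40, 44, 49]
Count of leaf nodes: 5


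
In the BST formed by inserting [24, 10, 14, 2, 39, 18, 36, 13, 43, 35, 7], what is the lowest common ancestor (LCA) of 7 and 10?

Tree insertion order: [24, 10, 14, 2, 39, 18, 36, 13, 43, 35, 7]
Tree (level-order array): [24, 10, 39, 2, 14, 36, 43, None, 7, 13, 18, 35]
In a BST, the LCA of p=7, q=10 is the first node v on the
root-to-leaf path with p <= v <= q (go left if both < v, right if both > v).
Walk from root:
  at 24: both 7 and 10 < 24, go left
  at 10: 7 <= 10 <= 10, this is the LCA
LCA = 10


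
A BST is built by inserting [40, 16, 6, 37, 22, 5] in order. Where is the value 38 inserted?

Starting tree (level order): [40, 16, None, 6, 37, 5, None, 22]
Insertion path: 40 -> 16 -> 37
Result: insert 38 as right child of 37
Final tree (level order): [40, 16, None, 6, 37, 5, None, 22, 38]


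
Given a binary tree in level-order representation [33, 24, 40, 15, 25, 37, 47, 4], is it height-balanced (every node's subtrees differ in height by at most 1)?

Tree (level-order array): [33, 24, 40, 15, 25, 37, 47, 4]
Definition: a tree is height-balanced if, at every node, |h(left) - h(right)| <= 1 (empty subtree has height -1).
Bottom-up per-node check:
  node 4: h_left=-1, h_right=-1, diff=0 [OK], height=0
  node 15: h_left=0, h_right=-1, diff=1 [OK], height=1
  node 25: h_left=-1, h_right=-1, diff=0 [OK], height=0
  node 24: h_left=1, h_right=0, diff=1 [OK], height=2
  node 37: h_left=-1, h_right=-1, diff=0 [OK], height=0
  node 47: h_left=-1, h_right=-1, diff=0 [OK], height=0
  node 40: h_left=0, h_right=0, diff=0 [OK], height=1
  node 33: h_left=2, h_right=1, diff=1 [OK], height=3
All nodes satisfy the balance condition.
Result: Balanced


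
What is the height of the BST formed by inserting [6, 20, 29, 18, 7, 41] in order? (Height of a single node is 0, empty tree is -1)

Insertion order: [6, 20, 29, 18, 7, 41]
Tree (level-order array): [6, None, 20, 18, 29, 7, None, None, 41]
Compute height bottom-up (empty subtree = -1):
  height(7) = 1 + max(-1, -1) = 0
  height(18) = 1 + max(0, -1) = 1
  height(41) = 1 + max(-1, -1) = 0
  height(29) = 1 + max(-1, 0) = 1
  height(20) = 1 + max(1, 1) = 2
  height(6) = 1 + max(-1, 2) = 3
Height = 3


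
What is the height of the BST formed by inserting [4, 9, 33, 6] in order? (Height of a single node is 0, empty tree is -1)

Insertion order: [4, 9, 33, 6]
Tree (level-order array): [4, None, 9, 6, 33]
Compute height bottom-up (empty subtree = -1):
  height(6) = 1 + max(-1, -1) = 0
  height(33) = 1 + max(-1, -1) = 0
  height(9) = 1 + max(0, 0) = 1
  height(4) = 1 + max(-1, 1) = 2
Height = 2


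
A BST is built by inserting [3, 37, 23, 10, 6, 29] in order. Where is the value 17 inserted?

Starting tree (level order): [3, None, 37, 23, None, 10, 29, 6]
Insertion path: 3 -> 37 -> 23 -> 10
Result: insert 17 as right child of 10
Final tree (level order): [3, None, 37, 23, None, 10, 29, 6, 17]


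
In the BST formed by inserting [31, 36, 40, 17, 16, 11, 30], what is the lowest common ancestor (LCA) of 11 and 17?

Tree insertion order: [31, 36, 40, 17, 16, 11, 30]
Tree (level-order array): [31, 17, 36, 16, 30, None, 40, 11]
In a BST, the LCA of p=11, q=17 is the first node v on the
root-to-leaf path with p <= v <= q (go left if both < v, right if both > v).
Walk from root:
  at 31: both 11 and 17 < 31, go left
  at 17: 11 <= 17 <= 17, this is the LCA
LCA = 17


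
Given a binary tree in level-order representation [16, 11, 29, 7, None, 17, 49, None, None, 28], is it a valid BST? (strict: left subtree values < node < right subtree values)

Level-order array: [16, 11, 29, 7, None, 17, 49, None, None, 28]
Validate using subtree bounds (lo, hi): at each node, require lo < value < hi,
then recurse left with hi=value and right with lo=value.
Preorder trace (stopping at first violation):
  at node 16 with bounds (-inf, +inf): OK
  at node 11 with bounds (-inf, 16): OK
  at node 7 with bounds (-inf, 11): OK
  at node 29 with bounds (16, +inf): OK
  at node 17 with bounds (16, 29): OK
  at node 28 with bounds (16, 17): VIOLATION
Node 28 violates its bound: not (16 < 28 < 17).
Result: Not a valid BST


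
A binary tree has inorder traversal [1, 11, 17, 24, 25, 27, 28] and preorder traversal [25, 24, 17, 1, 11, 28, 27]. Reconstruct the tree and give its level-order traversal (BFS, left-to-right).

Inorder:  [1, 11, 17, 24, 25, 27, 28]
Preorder: [25, 24, 17, 1, 11, 28, 27]
Algorithm: preorder visits root first, so consume preorder in order;
for each root, split the current inorder slice at that value into
left-subtree inorder and right-subtree inorder, then recurse.
Recursive splits:
  root=25; inorder splits into left=[1, 11, 17, 24], right=[27, 28]
  root=24; inorder splits into left=[1, 11, 17], right=[]
  root=17; inorder splits into left=[1, 11], right=[]
  root=1; inorder splits into left=[], right=[11]
  root=11; inorder splits into left=[], right=[]
  root=28; inorder splits into left=[27], right=[]
  root=27; inorder splits into left=[], right=[]
Reconstructed level-order: [25, 24, 28, 17, 27, 1, 11]


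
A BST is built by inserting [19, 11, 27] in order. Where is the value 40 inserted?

Starting tree (level order): [19, 11, 27]
Insertion path: 19 -> 27
Result: insert 40 as right child of 27
Final tree (level order): [19, 11, 27, None, None, None, 40]


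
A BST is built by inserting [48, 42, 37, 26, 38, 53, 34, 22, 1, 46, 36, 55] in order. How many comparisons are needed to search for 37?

Search path for 37: 48 -> 42 -> 37
Found: True
Comparisons: 3


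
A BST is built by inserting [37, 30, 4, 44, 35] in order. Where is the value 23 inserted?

Starting tree (level order): [37, 30, 44, 4, 35]
Insertion path: 37 -> 30 -> 4
Result: insert 23 as right child of 4
Final tree (level order): [37, 30, 44, 4, 35, None, None, None, 23]


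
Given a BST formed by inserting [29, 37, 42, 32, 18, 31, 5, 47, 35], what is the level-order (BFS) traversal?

Tree insertion order: [29, 37, 42, 32, 18, 31, 5, 47, 35]
Tree (level-order array): [29, 18, 37, 5, None, 32, 42, None, None, 31, 35, None, 47]
BFS from the root, enqueuing left then right child of each popped node:
  queue [29] -> pop 29, enqueue [18, 37], visited so far: [29]
  queue [18, 37] -> pop 18, enqueue [5], visited so far: [29, 18]
  queue [37, 5] -> pop 37, enqueue [32, 42], visited so far: [29, 18, 37]
  queue [5, 32, 42] -> pop 5, enqueue [none], visited so far: [29, 18, 37, 5]
  queue [32, 42] -> pop 32, enqueue [31, 35], visited so far: [29, 18, 37, 5, 32]
  queue [42, 31, 35] -> pop 42, enqueue [47], visited so far: [29, 18, 37, 5, 32, 42]
  queue [31, 35, 47] -> pop 31, enqueue [none], visited so far: [29, 18, 37, 5, 32, 42, 31]
  queue [35, 47] -> pop 35, enqueue [none], visited so far: [29, 18, 37, 5, 32, 42, 31, 35]
  queue [47] -> pop 47, enqueue [none], visited so far: [29, 18, 37, 5, 32, 42, 31, 35, 47]
Result: [29, 18, 37, 5, 32, 42, 31, 35, 47]


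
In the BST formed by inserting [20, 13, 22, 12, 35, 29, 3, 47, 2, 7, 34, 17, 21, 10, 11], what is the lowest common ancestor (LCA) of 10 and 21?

Tree insertion order: [20, 13, 22, 12, 35, 29, 3, 47, 2, 7, 34, 17, 21, 10, 11]
Tree (level-order array): [20, 13, 22, 12, 17, 21, 35, 3, None, None, None, None, None, 29, 47, 2, 7, None, 34, None, None, None, None, None, 10, None, None, None, 11]
In a BST, the LCA of p=10, q=21 is the first node v on the
root-to-leaf path with p <= v <= q (go left if both < v, right if both > v).
Walk from root:
  at 20: 10 <= 20 <= 21, this is the LCA
LCA = 20


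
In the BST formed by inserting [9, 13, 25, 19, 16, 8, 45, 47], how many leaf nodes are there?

Tree built from: [9, 13, 25, 19, 16, 8, 45, 47]
Tree (level-order array): [9, 8, 13, None, None, None, 25, 19, 45, 16, None, None, 47]
Rule: A leaf has 0 children.
Per-node child counts:
  node 9: 2 child(ren)
  node 8: 0 child(ren)
  node 13: 1 child(ren)
  node 25: 2 child(ren)
  node 19: 1 child(ren)
  node 16: 0 child(ren)
  node 45: 1 child(ren)
  node 47: 0 child(ren)
Matching nodes: [8, 16, 47]
Count of leaf nodes: 3


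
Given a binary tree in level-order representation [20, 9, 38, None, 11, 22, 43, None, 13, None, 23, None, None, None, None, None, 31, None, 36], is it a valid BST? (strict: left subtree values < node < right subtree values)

Level-order array: [20, 9, 38, None, 11, 22, 43, None, 13, None, 23, None, None, None, None, None, 31, None, 36]
Validate using subtree bounds (lo, hi): at each node, require lo < value < hi,
then recurse left with hi=value and right with lo=value.
Preorder trace (stopping at first violation):
  at node 20 with bounds (-inf, +inf): OK
  at node 9 with bounds (-inf, 20): OK
  at node 11 with bounds (9, 20): OK
  at node 13 with bounds (11, 20): OK
  at node 38 with bounds (20, +inf): OK
  at node 22 with bounds (20, 38): OK
  at node 23 with bounds (22, 38): OK
  at node 31 with bounds (23, 38): OK
  at node 36 with bounds (31, 38): OK
  at node 43 with bounds (38, +inf): OK
No violation found at any node.
Result: Valid BST


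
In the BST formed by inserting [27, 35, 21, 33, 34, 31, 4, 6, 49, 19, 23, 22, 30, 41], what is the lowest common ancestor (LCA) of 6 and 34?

Tree insertion order: [27, 35, 21, 33, 34, 31, 4, 6, 49, 19, 23, 22, 30, 41]
Tree (level-order array): [27, 21, 35, 4, 23, 33, 49, None, 6, 22, None, 31, 34, 41, None, None, 19, None, None, 30]
In a BST, the LCA of p=6, q=34 is the first node v on the
root-to-leaf path with p <= v <= q (go left if both < v, right if both > v).
Walk from root:
  at 27: 6 <= 27 <= 34, this is the LCA
LCA = 27


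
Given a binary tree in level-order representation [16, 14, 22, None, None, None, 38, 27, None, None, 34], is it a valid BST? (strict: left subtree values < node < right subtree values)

Level-order array: [16, 14, 22, None, None, None, 38, 27, None, None, 34]
Validate using subtree bounds (lo, hi): at each node, require lo < value < hi,
then recurse left with hi=value and right with lo=value.
Preorder trace (stopping at first violation):
  at node 16 with bounds (-inf, +inf): OK
  at node 14 with bounds (-inf, 16): OK
  at node 22 with bounds (16, +inf): OK
  at node 38 with bounds (22, +inf): OK
  at node 27 with bounds (22, 38): OK
  at node 34 with bounds (27, 38): OK
No violation found at any node.
Result: Valid BST


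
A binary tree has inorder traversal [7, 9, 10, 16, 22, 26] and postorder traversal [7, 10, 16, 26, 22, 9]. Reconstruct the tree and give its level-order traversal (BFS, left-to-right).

Inorder:   [7, 9, 10, 16, 22, 26]
Postorder: [7, 10, 16, 26, 22, 9]
Algorithm: postorder visits root last, so walk postorder right-to-left;
each value is the root of the current inorder slice — split it at that
value, recurse on the right subtree first, then the left.
Recursive splits:
  root=9; inorder splits into left=[7], right=[10, 16, 22, 26]
  root=22; inorder splits into left=[10, 16], right=[26]
  root=26; inorder splits into left=[], right=[]
  root=16; inorder splits into left=[10], right=[]
  root=10; inorder splits into left=[], right=[]
  root=7; inorder splits into left=[], right=[]
Reconstructed level-order: [9, 7, 22, 16, 26, 10]


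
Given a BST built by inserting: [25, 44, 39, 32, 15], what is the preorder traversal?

Tree insertion order: [25, 44, 39, 32, 15]
Tree (level-order array): [25, 15, 44, None, None, 39, None, 32]
Preorder traversal: [25, 15, 44, 39, 32]


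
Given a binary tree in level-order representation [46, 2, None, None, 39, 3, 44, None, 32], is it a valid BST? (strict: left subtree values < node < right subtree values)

Level-order array: [46, 2, None, None, 39, 3, 44, None, 32]
Validate using subtree bounds (lo, hi): at each node, require lo < value < hi,
then recurse left with hi=value and right with lo=value.
Preorder trace (stopping at first violation):
  at node 46 with bounds (-inf, +inf): OK
  at node 2 with bounds (-inf, 46): OK
  at node 39 with bounds (2, 46): OK
  at node 3 with bounds (2, 39): OK
  at node 32 with bounds (3, 39): OK
  at node 44 with bounds (39, 46): OK
No violation found at any node.
Result: Valid BST


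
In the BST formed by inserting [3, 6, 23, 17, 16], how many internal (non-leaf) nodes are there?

Tree built from: [3, 6, 23, 17, 16]
Tree (level-order array): [3, None, 6, None, 23, 17, None, 16]
Rule: An internal node has at least one child.
Per-node child counts:
  node 3: 1 child(ren)
  node 6: 1 child(ren)
  node 23: 1 child(ren)
  node 17: 1 child(ren)
  node 16: 0 child(ren)
Matching nodes: [3, 6, 23, 17]
Count of internal (non-leaf) nodes: 4


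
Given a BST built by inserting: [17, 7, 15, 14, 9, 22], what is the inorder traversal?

Tree insertion order: [17, 7, 15, 14, 9, 22]
Tree (level-order array): [17, 7, 22, None, 15, None, None, 14, None, 9]
Inorder traversal: [7, 9, 14, 15, 17, 22]


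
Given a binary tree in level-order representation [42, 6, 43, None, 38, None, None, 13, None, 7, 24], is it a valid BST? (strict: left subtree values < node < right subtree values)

Level-order array: [42, 6, 43, None, 38, None, None, 13, None, 7, 24]
Validate using subtree bounds (lo, hi): at each node, require lo < value < hi,
then recurse left with hi=value and right with lo=value.
Preorder trace (stopping at first violation):
  at node 42 with bounds (-inf, +inf): OK
  at node 6 with bounds (-inf, 42): OK
  at node 38 with bounds (6, 42): OK
  at node 13 with bounds (6, 38): OK
  at node 7 with bounds (6, 13): OK
  at node 24 with bounds (13, 38): OK
  at node 43 with bounds (42, +inf): OK
No violation found at any node.
Result: Valid BST


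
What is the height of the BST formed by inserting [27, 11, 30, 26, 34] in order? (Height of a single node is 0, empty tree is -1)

Insertion order: [27, 11, 30, 26, 34]
Tree (level-order array): [27, 11, 30, None, 26, None, 34]
Compute height bottom-up (empty subtree = -1):
  height(26) = 1 + max(-1, -1) = 0
  height(11) = 1 + max(-1, 0) = 1
  height(34) = 1 + max(-1, -1) = 0
  height(30) = 1 + max(-1, 0) = 1
  height(27) = 1 + max(1, 1) = 2
Height = 2


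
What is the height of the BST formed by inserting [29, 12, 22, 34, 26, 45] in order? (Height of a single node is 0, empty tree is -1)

Insertion order: [29, 12, 22, 34, 26, 45]
Tree (level-order array): [29, 12, 34, None, 22, None, 45, None, 26]
Compute height bottom-up (empty subtree = -1):
  height(26) = 1 + max(-1, -1) = 0
  height(22) = 1 + max(-1, 0) = 1
  height(12) = 1 + max(-1, 1) = 2
  height(45) = 1 + max(-1, -1) = 0
  height(34) = 1 + max(-1, 0) = 1
  height(29) = 1 + max(2, 1) = 3
Height = 3


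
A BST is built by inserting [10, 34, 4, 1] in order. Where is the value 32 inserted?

Starting tree (level order): [10, 4, 34, 1]
Insertion path: 10 -> 34
Result: insert 32 as left child of 34
Final tree (level order): [10, 4, 34, 1, None, 32]


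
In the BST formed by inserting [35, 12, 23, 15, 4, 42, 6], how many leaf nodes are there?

Tree built from: [35, 12, 23, 15, 4, 42, 6]
Tree (level-order array): [35, 12, 42, 4, 23, None, None, None, 6, 15]
Rule: A leaf has 0 children.
Per-node child counts:
  node 35: 2 child(ren)
  node 12: 2 child(ren)
  node 4: 1 child(ren)
  node 6: 0 child(ren)
  node 23: 1 child(ren)
  node 15: 0 child(ren)
  node 42: 0 child(ren)
Matching nodes: [6, 15, 42]
Count of leaf nodes: 3


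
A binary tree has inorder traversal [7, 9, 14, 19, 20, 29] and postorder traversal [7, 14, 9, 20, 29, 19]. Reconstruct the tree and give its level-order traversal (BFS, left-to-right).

Inorder:   [7, 9, 14, 19, 20, 29]
Postorder: [7, 14, 9, 20, 29, 19]
Algorithm: postorder visits root last, so walk postorder right-to-left;
each value is the root of the current inorder slice — split it at that
value, recurse on the right subtree first, then the left.
Recursive splits:
  root=19; inorder splits into left=[7, 9, 14], right=[20, 29]
  root=29; inorder splits into left=[20], right=[]
  root=20; inorder splits into left=[], right=[]
  root=9; inorder splits into left=[7], right=[14]
  root=14; inorder splits into left=[], right=[]
  root=7; inorder splits into left=[], right=[]
Reconstructed level-order: [19, 9, 29, 7, 14, 20]


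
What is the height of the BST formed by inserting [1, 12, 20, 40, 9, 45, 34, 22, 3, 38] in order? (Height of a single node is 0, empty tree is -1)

Insertion order: [1, 12, 20, 40, 9, 45, 34, 22, 3, 38]
Tree (level-order array): [1, None, 12, 9, 20, 3, None, None, 40, None, None, 34, 45, 22, 38]
Compute height bottom-up (empty subtree = -1):
  height(3) = 1 + max(-1, -1) = 0
  height(9) = 1 + max(0, -1) = 1
  height(22) = 1 + max(-1, -1) = 0
  height(38) = 1 + max(-1, -1) = 0
  height(34) = 1 + max(0, 0) = 1
  height(45) = 1 + max(-1, -1) = 0
  height(40) = 1 + max(1, 0) = 2
  height(20) = 1 + max(-1, 2) = 3
  height(12) = 1 + max(1, 3) = 4
  height(1) = 1 + max(-1, 4) = 5
Height = 5


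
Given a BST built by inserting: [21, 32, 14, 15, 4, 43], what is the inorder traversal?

Tree insertion order: [21, 32, 14, 15, 4, 43]
Tree (level-order array): [21, 14, 32, 4, 15, None, 43]
Inorder traversal: [4, 14, 15, 21, 32, 43]
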